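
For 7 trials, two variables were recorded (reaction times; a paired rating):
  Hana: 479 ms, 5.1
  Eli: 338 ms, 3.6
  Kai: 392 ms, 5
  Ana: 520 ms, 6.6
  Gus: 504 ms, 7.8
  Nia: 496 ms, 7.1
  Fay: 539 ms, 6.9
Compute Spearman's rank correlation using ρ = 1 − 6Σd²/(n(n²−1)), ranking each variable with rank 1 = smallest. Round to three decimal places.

Ranks of variable 1: 3, 1, 2, 6, 5, 4, 7
Ranks of variable 2: 3, 1, 2, 4, 7, 6, 5
d = r₁ − r₂: 0, 0, 0, 2, -2, -2, 2
d²: 0, 0, 0, 4, 4, 4, 4; Σd² = 16
ρ = 1 − 6·16/(7·48) = 1 − 96/336 = 0.714

0.714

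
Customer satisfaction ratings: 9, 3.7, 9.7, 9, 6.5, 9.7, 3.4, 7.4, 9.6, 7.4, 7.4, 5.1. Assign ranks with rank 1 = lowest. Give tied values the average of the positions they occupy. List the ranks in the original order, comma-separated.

Sorted (ascending): 3.4, 3.7, 5.1, 6.5, 7.4, 7.4, 7.4, 9, 9, 9.6, 9.7, 9.7
The 3 values of 7.4 occupy positions 5–7 → average rank 6.
The 2 values of 9 occupy positions 8–9 → average rank (8+9)/2 = 8.5.
The 2 values of 9.7 occupy positions 11–12 → average rank (11+12)/2 = 11.5.

8.5, 2, 11.5, 8.5, 4, 11.5, 1, 6, 10, 6, 6, 3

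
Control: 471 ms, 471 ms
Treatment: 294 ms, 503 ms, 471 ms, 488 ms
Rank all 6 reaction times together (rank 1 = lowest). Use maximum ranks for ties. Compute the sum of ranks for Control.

8

Sorted (ascending): 294, 471, 471, 471, 488, 503
The 3 values of 471 occupy positions 2–4 → each gets rank 4.
Control values → pooled ranks: 471→4, 471→4
Rank sum = 4 + 4 = 8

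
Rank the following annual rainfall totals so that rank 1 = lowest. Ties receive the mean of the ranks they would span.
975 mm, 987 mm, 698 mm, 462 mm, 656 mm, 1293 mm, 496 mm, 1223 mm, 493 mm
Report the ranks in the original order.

6, 7, 5, 1, 4, 9, 3, 8, 2

Sorted (ascending): 462, 493, 496, 656, 698, 975, 987, 1223, 1293
No ties — each value takes its position as its rank.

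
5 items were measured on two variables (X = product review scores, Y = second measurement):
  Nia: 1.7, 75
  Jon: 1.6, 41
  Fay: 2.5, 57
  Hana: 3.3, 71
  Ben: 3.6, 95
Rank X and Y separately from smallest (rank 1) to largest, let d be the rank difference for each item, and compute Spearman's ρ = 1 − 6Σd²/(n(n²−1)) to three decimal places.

0.700

Ranks of variable 1: 2, 1, 3, 4, 5
Ranks of variable 2: 4, 1, 2, 3, 5
d = r₁ − r₂: -2, 0, 1, 1, 0
d²: 4, 0, 1, 1, 0; Σd² = 6
ρ = 1 − 6·6/(5·24) = 1 − 36/120 = 0.700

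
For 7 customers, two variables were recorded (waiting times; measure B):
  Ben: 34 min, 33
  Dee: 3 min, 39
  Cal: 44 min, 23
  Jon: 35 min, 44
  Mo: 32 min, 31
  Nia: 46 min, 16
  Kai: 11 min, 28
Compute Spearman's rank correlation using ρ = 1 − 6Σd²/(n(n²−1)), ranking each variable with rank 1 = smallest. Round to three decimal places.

Ranks of variable 1: 4, 1, 6, 5, 3, 7, 2
Ranks of variable 2: 5, 6, 2, 7, 4, 1, 3
d = r₁ − r₂: -1, -5, 4, -2, -1, 6, -1
d²: 1, 25, 16, 4, 1, 36, 1; Σd² = 84
ρ = 1 − 6·84/(7·48) = 1 − 504/336 = -0.500

-0.500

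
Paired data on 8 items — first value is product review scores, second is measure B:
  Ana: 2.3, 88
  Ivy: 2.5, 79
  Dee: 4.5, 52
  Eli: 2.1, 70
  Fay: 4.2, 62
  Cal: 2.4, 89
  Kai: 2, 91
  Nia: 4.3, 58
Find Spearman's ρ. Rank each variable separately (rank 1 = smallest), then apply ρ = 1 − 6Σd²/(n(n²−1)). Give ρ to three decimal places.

-0.833

Ranks of variable 1: 3, 5, 8, 2, 6, 4, 1, 7
Ranks of variable 2: 6, 5, 1, 4, 3, 7, 8, 2
d = r₁ − r₂: -3, 0, 7, -2, 3, -3, -7, 5
d²: 9, 0, 49, 4, 9, 9, 49, 25; Σd² = 154
ρ = 1 − 6·154/(8·63) = 1 − 924/504 = -0.833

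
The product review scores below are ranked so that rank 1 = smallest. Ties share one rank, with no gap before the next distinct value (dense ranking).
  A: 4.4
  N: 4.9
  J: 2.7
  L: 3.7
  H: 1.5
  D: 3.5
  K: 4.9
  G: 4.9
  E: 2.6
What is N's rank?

Sorted (ascending): 1.5, 2.6, 2.7, 3.5, 3.7, 4.4, 4.9, 4.9, 4.9
The 3 values of 4.9 share dense rank 7.
Remaining distinct values take the next consecutive integers.
N has value 4.9 → rank 7.

7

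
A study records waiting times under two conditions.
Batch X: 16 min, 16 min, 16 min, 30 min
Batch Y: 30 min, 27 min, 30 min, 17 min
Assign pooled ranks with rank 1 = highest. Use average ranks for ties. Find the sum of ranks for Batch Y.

13

Sorted (descending): 30, 30, 30, 27, 17, 16, 16, 16
The 3 values of 30 occupy positions 1–3 → average rank 2.
The 3 values of 16 occupy positions 6–8 → average rank 7.
Batch Y values → pooled ranks: 30→2, 27→4, 30→2, 17→5
Rank sum = 2 + 4 + 2 + 5 = 13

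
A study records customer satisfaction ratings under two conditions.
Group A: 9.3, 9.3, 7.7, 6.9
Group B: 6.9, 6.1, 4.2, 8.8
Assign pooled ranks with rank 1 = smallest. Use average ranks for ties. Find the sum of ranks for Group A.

23.5

Sorted (ascending): 4.2, 6.1, 6.9, 6.9, 7.7, 8.8, 9.3, 9.3
The 2 values of 6.9 occupy positions 3–4 → average rank (3+4)/2 = 3.5.
The 2 values of 9.3 occupy positions 7–8 → average rank (7+8)/2 = 7.5.
Group A values → pooled ranks: 9.3→7.5, 9.3→7.5, 7.7→5, 6.9→3.5
Rank sum = 7.5 + 7.5 + 5 + 3.5 = 23.5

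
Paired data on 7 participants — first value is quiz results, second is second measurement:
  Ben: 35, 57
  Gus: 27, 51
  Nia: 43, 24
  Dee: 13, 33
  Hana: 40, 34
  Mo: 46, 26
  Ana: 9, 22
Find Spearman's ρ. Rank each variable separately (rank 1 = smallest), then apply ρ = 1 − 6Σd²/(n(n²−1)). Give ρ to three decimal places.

Ranks of variable 1: 4, 3, 6, 2, 5, 7, 1
Ranks of variable 2: 7, 6, 2, 4, 5, 3, 1
d = r₁ − r₂: -3, -3, 4, -2, 0, 4, 0
d²: 9, 9, 16, 4, 0, 16, 0; Σd² = 54
ρ = 1 − 6·54/(7·48) = 1 − 324/336 = 0.036

0.036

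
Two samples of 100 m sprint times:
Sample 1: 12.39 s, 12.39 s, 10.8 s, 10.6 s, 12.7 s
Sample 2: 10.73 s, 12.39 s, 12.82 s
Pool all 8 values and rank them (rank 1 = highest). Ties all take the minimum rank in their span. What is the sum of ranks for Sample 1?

Sorted (descending): 12.82, 12.7, 12.39, 12.39, 12.39, 10.8, 10.73, 10.6
The 3 values of 12.39 occupy positions 3–5 → each gets rank 3.
Sample 1 values → pooled ranks: 12.39→3, 12.39→3, 10.8→6, 10.6→8, 12.7→2
Rank sum = 3 + 3 + 6 + 8 + 2 = 22

22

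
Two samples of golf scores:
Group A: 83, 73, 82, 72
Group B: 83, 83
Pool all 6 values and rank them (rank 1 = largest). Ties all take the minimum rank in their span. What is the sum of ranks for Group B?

Sorted (descending): 83, 83, 83, 82, 73, 72
The 3 values of 83 occupy positions 1–3 → each gets rank 1.
Group B values → pooled ranks: 83→1, 83→1
Rank sum = 1 + 1 = 2

2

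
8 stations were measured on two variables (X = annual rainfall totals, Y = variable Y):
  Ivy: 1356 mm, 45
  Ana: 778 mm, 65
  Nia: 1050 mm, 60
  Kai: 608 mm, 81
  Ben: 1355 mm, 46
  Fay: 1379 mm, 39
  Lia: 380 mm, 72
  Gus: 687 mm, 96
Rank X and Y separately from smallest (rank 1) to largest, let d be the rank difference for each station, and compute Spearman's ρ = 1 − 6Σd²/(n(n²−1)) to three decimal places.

-0.905

Ranks of variable 1: 7, 4, 5, 2, 6, 8, 1, 3
Ranks of variable 2: 2, 5, 4, 7, 3, 1, 6, 8
d = r₁ − r₂: 5, -1, 1, -5, 3, 7, -5, -5
d²: 25, 1, 1, 25, 9, 49, 25, 25; Σd² = 160
ρ = 1 − 6·160/(8·63) = 1 − 960/504 = -0.905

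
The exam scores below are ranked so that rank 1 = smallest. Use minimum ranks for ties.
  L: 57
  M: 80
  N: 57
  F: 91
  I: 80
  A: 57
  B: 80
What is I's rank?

4

Sorted (ascending): 57, 57, 57, 80, 80, 80, 91
The 3 values of 57 occupy positions 1–3 → each gets rank 1.
The 3 values of 80 occupy positions 4–6 → each gets rank 4.
I has value 80 → rank 4.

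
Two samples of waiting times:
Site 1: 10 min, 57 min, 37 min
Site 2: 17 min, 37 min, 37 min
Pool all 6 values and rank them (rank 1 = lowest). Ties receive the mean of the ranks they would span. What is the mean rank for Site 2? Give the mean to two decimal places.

Sorted (ascending): 10, 17, 37, 37, 37, 57
The 3 values of 37 occupy positions 3–5 → average rank 4.
Site 2 values → pooled ranks: 17→2, 37→4, 37→4
Mean rank = (2 + 4 + 4) / 3 = 3.33

3.33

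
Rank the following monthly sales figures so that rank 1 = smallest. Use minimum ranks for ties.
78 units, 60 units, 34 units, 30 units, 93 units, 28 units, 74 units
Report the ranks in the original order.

Sorted (ascending): 28, 30, 34, 60, 74, 78, 93
No ties — each value takes its position as its rank.

6, 4, 3, 2, 7, 1, 5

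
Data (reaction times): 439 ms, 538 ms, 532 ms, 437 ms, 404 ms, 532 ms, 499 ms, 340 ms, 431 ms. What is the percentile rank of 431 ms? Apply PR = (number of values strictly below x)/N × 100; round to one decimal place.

22.2

N = 9.
Strictly below 431: 2. Equal to 431: 1.
PR = 2/9 × 100 = 22.2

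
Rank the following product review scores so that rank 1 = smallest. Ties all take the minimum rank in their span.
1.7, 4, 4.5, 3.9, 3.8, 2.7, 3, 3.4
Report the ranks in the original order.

Sorted (ascending): 1.7, 2.7, 3, 3.4, 3.8, 3.9, 4, 4.5
No ties — each value takes its position as its rank.

1, 7, 8, 6, 5, 2, 3, 4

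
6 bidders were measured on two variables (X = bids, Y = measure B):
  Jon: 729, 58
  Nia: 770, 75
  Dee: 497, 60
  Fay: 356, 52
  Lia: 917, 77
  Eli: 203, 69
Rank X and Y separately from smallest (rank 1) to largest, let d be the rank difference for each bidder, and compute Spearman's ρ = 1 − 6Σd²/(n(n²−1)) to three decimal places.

0.600

Ranks of variable 1: 4, 5, 3, 2, 6, 1
Ranks of variable 2: 2, 5, 3, 1, 6, 4
d = r₁ − r₂: 2, 0, 0, 1, 0, -3
d²: 4, 0, 0, 1, 0, 9; Σd² = 14
ρ = 1 − 6·14/(6·35) = 1 − 84/210 = 0.600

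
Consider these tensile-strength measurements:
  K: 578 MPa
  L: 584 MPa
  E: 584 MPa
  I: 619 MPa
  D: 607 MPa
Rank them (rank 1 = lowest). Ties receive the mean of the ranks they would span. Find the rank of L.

Sorted (ascending): 578, 584, 584, 607, 619
The 2 values of 584 occupy positions 2–3 → average rank (2+3)/2 = 2.5.
L has value 584 MPa → rank 2.5.

2.5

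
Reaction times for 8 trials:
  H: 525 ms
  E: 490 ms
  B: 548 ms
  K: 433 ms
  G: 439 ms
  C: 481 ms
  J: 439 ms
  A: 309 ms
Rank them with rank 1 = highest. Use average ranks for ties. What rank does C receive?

4

Sorted (descending): 548, 525, 490, 481, 439, 439, 433, 309
The 2 values of 439 occupy positions 5–6 → average rank (5+6)/2 = 5.5.
C has value 481 ms → rank 4.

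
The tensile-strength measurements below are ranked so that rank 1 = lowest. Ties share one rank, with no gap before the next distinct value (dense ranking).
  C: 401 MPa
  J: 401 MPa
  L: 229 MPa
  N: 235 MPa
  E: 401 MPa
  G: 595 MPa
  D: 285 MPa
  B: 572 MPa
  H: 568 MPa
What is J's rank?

Sorted (ascending): 229, 235, 285, 401, 401, 401, 568, 572, 595
The 3 values of 401 share dense rank 4.
Remaining distinct values take the next consecutive integers.
J has value 401 MPa → rank 4.

4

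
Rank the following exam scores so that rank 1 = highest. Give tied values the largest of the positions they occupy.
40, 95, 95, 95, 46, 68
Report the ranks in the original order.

6, 3, 3, 3, 5, 4

Sorted (descending): 95, 95, 95, 68, 46, 40
The 3 values of 95 occupy positions 1–3 → each gets rank 3.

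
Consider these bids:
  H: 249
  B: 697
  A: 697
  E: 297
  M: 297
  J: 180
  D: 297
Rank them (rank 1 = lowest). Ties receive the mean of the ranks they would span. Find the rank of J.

1

Sorted (ascending): 180, 249, 297, 297, 297, 697, 697
The 3 values of 297 occupy positions 3–5 → average rank 4.
The 2 values of 697 occupy positions 6–7 → average rank (6+7)/2 = 6.5.
J has value 180 → rank 1.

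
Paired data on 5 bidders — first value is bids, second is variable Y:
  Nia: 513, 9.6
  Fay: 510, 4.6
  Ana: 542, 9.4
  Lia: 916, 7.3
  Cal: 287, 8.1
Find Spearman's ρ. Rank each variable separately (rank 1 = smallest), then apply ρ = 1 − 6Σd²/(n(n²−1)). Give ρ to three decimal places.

Ranks of variable 1: 3, 2, 4, 5, 1
Ranks of variable 2: 5, 1, 4, 2, 3
d = r₁ − r₂: -2, 1, 0, 3, -2
d²: 4, 1, 0, 9, 4; Σd² = 18
ρ = 1 − 6·18/(5·24) = 1 − 108/120 = 0.100

0.100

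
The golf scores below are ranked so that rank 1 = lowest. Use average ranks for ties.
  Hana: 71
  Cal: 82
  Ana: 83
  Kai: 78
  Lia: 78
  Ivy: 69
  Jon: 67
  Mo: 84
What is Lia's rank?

4.5

Sorted (ascending): 67, 69, 71, 78, 78, 82, 83, 84
The 2 values of 78 occupy positions 4–5 → average rank (4+5)/2 = 4.5.
Lia has value 78 → rank 4.5.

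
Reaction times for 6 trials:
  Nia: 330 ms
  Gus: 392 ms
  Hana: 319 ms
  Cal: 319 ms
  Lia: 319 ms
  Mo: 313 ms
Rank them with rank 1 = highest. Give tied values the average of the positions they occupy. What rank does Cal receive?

4

Sorted (descending): 392, 330, 319, 319, 319, 313
The 3 values of 319 occupy positions 3–5 → average rank 4.
Cal has value 319 ms → rank 4.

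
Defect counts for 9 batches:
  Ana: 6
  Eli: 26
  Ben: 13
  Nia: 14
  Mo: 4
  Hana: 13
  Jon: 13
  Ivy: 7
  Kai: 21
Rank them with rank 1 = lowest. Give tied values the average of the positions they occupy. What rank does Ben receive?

Sorted (ascending): 4, 6, 7, 13, 13, 13, 14, 21, 26
The 3 values of 13 occupy positions 4–6 → average rank 5.
Ben has value 13 → rank 5.

5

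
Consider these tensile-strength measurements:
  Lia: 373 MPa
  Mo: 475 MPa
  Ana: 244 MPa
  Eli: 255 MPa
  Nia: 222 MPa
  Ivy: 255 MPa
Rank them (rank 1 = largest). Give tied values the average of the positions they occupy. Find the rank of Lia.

Sorted (descending): 475, 373, 255, 255, 244, 222
The 2 values of 255 occupy positions 3–4 → average rank (3+4)/2 = 3.5.
Lia has value 373 MPa → rank 2.

2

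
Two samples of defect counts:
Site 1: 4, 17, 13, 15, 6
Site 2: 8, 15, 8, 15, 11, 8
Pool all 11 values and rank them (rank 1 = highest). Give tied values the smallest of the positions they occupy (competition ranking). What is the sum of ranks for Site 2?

31

Sorted (descending): 17, 15, 15, 15, 13, 11, 8, 8, 8, 6, 4
The 3 values of 15 occupy positions 2–4 → each gets rank 2.
The 3 values of 8 occupy positions 7–9 → each gets rank 7.
Site 2 values → pooled ranks: 8→7, 15→2, 8→7, 15→2, 11→6, 8→7
Rank sum = 7 + 2 + 7 + 2 + 6 + 7 = 31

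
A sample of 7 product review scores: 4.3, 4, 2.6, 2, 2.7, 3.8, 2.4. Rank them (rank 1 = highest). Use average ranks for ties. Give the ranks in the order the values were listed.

1, 2, 5, 7, 4, 3, 6

Sorted (descending): 4.3, 4, 3.8, 2.7, 2.6, 2.4, 2
No ties — each value takes its position as its rank.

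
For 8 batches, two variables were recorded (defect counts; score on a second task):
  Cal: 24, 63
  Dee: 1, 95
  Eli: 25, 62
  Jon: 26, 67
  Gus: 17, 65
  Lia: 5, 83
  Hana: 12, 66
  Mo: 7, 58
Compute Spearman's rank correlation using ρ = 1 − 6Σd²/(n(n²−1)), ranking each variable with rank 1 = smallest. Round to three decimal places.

-0.405

Ranks of variable 1: 6, 1, 7, 8, 5, 2, 4, 3
Ranks of variable 2: 3, 8, 2, 6, 4, 7, 5, 1
d = r₁ − r₂: 3, -7, 5, 2, 1, -5, -1, 2
d²: 9, 49, 25, 4, 1, 25, 1, 4; Σd² = 118
ρ = 1 − 6·118/(8·63) = 1 − 708/504 = -0.405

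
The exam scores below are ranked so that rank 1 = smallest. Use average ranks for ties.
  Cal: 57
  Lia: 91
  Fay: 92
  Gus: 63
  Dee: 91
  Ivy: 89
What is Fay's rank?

6

Sorted (ascending): 57, 63, 89, 91, 91, 92
The 2 values of 91 occupy positions 4–5 → average rank (4+5)/2 = 4.5.
Fay has value 92 → rank 6.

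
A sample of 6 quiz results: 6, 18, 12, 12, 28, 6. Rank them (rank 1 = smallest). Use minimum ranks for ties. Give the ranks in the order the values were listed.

Sorted (ascending): 6, 6, 12, 12, 18, 28
The 2 values of 6 occupy positions 1–2 → each gets rank 1.
The 2 values of 12 occupy positions 3–4 → each gets rank 3.

1, 5, 3, 3, 6, 1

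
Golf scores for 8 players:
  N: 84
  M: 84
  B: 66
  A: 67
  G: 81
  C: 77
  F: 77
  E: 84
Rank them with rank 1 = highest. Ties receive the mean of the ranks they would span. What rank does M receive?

2

Sorted (descending): 84, 84, 84, 81, 77, 77, 67, 66
The 3 values of 84 occupy positions 1–3 → average rank 2.
The 2 values of 77 occupy positions 5–6 → average rank (5+6)/2 = 5.5.
M has value 84 → rank 2.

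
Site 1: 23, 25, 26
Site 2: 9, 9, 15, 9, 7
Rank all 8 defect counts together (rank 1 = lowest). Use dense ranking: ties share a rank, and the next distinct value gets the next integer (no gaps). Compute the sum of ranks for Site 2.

Sorted (ascending): 7, 9, 9, 9, 15, 23, 25, 26
The 3 values of 9 share dense rank 2.
Remaining distinct values take the next consecutive integers.
Site 2 values → pooled ranks: 9→2, 9→2, 15→3, 9→2, 7→1
Rank sum = 2 + 2 + 3 + 2 + 1 = 10

10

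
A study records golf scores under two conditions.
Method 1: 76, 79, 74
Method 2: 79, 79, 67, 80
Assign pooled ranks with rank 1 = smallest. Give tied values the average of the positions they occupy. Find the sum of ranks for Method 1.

Sorted (ascending): 67, 74, 76, 79, 79, 79, 80
The 3 values of 79 occupy positions 4–6 → average rank 5.
Method 1 values → pooled ranks: 76→3, 79→5, 74→2
Rank sum = 3 + 5 + 2 = 10

10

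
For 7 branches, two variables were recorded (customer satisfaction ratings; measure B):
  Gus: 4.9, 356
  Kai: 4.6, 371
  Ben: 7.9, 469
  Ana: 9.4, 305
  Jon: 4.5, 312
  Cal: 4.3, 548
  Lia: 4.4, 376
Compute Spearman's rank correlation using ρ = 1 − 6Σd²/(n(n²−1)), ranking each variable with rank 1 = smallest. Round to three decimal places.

-0.536

Ranks of variable 1: 5, 4, 6, 7, 3, 1, 2
Ranks of variable 2: 3, 4, 6, 1, 2, 7, 5
d = r₁ − r₂: 2, 0, 0, 6, 1, -6, -3
d²: 4, 0, 0, 36, 1, 36, 9; Σd² = 86
ρ = 1 − 6·86/(7·48) = 1 − 516/336 = -0.536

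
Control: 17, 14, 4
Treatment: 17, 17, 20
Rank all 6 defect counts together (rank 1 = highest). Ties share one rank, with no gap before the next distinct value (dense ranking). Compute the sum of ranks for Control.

9

Sorted (descending): 20, 17, 17, 17, 14, 4
The 3 values of 17 share dense rank 2.
Remaining distinct values take the next consecutive integers.
Control values → pooled ranks: 17→2, 14→3, 4→4
Rank sum = 2 + 3 + 4 = 9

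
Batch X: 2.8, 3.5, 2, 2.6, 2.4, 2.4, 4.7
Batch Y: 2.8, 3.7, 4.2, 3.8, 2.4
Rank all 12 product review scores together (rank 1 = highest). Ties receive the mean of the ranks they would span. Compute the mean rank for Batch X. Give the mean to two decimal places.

7.50

Sorted (descending): 4.7, 4.2, 3.8, 3.7, 3.5, 2.8, 2.8, 2.6, 2.4, 2.4, 2.4, 2
The 2 values of 2.8 occupy positions 6–7 → average rank (6+7)/2 = 6.5.
The 3 values of 2.4 occupy positions 9–11 → average rank 10.
Batch X values → pooled ranks: 2.8→6.5, 3.5→5, 2→12, 2.6→8, 2.4→10, 2.4→10, 4.7→1
Mean rank = (6.5 + 5 + 12 + 8 + 10 + 10 + 1) / 7 = 7.50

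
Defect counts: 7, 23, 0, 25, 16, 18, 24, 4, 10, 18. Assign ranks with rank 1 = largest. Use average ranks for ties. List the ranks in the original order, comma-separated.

8, 3, 10, 1, 6, 4.5, 2, 9, 7, 4.5

Sorted (descending): 25, 24, 23, 18, 18, 16, 10, 7, 4, 0
The 2 values of 18 occupy positions 4–5 → average rank (4+5)/2 = 4.5.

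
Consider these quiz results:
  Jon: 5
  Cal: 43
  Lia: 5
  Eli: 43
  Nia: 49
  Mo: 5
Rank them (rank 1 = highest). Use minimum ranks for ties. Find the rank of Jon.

Sorted (descending): 49, 43, 43, 5, 5, 5
The 2 values of 43 occupy positions 2–3 → each gets rank 2.
The 3 values of 5 occupy positions 4–6 → each gets rank 4.
Jon has value 5 → rank 4.

4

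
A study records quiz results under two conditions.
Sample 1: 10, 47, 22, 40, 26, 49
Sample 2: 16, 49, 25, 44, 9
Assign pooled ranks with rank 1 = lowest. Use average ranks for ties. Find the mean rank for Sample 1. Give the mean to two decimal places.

6.42

Sorted (ascending): 9, 10, 16, 22, 25, 26, 40, 44, 47, 49, 49
The 2 values of 49 occupy positions 10–11 → average rank (10+11)/2 = 10.5.
Sample 1 values → pooled ranks: 10→2, 47→9, 22→4, 40→7, 26→6, 49→10.5
Mean rank = (2 + 9 + 4 + 7 + 6 + 10.5) / 6 = 6.42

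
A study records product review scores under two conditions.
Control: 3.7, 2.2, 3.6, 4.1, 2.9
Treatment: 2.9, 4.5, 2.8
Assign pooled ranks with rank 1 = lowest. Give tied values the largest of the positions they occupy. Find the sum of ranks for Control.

23

Sorted (ascending): 2.2, 2.8, 2.9, 2.9, 3.6, 3.7, 4.1, 4.5
The 2 values of 2.9 occupy positions 3–4 → each gets rank 4.
Control values → pooled ranks: 3.7→6, 2.2→1, 3.6→5, 4.1→7, 2.9→4
Rank sum = 6 + 1 + 5 + 7 + 4 = 23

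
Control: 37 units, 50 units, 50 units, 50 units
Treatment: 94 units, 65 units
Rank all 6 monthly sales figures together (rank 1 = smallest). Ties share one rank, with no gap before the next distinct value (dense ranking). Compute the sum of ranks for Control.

Sorted (ascending): 37, 50, 50, 50, 65, 94
The 3 values of 50 share dense rank 2.
Remaining distinct values take the next consecutive integers.
Control values → pooled ranks: 37→1, 50→2, 50→2, 50→2
Rank sum = 1 + 2 + 2 + 2 = 7

7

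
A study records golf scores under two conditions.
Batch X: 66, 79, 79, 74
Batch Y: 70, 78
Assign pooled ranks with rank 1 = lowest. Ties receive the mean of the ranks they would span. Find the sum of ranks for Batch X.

15

Sorted (ascending): 66, 70, 74, 78, 79, 79
The 2 values of 79 occupy positions 5–6 → average rank (5+6)/2 = 5.5.
Batch X values → pooled ranks: 66→1, 79→5.5, 79→5.5, 74→3
Rank sum = 1 + 5.5 + 5.5 + 3 = 15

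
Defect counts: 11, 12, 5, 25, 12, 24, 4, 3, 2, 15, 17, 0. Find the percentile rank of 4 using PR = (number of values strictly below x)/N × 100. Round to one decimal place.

25.0

N = 12.
Strictly below 4: 3. Equal to 4: 1.
PR = 3/12 × 100 = 25.0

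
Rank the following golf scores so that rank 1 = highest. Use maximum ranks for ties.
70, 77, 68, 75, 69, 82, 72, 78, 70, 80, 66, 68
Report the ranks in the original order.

Sorted (descending): 82, 80, 78, 77, 75, 72, 70, 70, 69, 68, 68, 66
The 2 values of 70 occupy positions 7–8 → each gets rank 8.
The 2 values of 68 occupy positions 10–11 → each gets rank 11.

8, 4, 11, 5, 9, 1, 6, 3, 8, 2, 12, 11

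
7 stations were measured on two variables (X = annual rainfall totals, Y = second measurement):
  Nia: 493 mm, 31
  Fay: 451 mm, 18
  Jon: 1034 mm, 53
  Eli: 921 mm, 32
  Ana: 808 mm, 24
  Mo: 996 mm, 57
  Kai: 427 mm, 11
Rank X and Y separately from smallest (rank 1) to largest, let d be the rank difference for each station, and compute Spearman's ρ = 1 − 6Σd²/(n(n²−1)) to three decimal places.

0.929

Ranks of variable 1: 3, 2, 7, 5, 4, 6, 1
Ranks of variable 2: 4, 2, 6, 5, 3, 7, 1
d = r₁ − r₂: -1, 0, 1, 0, 1, -1, 0
d²: 1, 0, 1, 0, 1, 1, 0; Σd² = 4
ρ = 1 − 6·4/(7·48) = 1 − 24/336 = 0.929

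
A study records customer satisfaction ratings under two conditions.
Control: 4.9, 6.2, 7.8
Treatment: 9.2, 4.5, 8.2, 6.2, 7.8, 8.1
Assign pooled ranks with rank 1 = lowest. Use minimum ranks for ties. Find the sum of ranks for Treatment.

Sorted (ascending): 4.5, 4.9, 6.2, 6.2, 7.8, 7.8, 8.1, 8.2, 9.2
The 2 values of 6.2 occupy positions 3–4 → each gets rank 3.
The 2 values of 7.8 occupy positions 5–6 → each gets rank 5.
Treatment values → pooled ranks: 9.2→9, 4.5→1, 8.2→8, 6.2→3, 7.8→5, 8.1→7
Rank sum = 9 + 1 + 8 + 3 + 5 + 7 = 33

33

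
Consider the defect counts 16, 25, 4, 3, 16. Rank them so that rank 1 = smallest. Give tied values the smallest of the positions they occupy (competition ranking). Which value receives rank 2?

4

Sorted (ascending): 3, 4, 16, 16, 25
The 2 values of 16 occupy positions 3–4 → each gets rank 3.
Rank 2 → value 4.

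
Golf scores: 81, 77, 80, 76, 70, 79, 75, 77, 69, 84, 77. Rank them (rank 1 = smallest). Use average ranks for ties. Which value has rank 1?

Sorted (ascending): 69, 70, 75, 76, 77, 77, 77, 79, 80, 81, 84
The 3 values of 77 occupy positions 5–7 → average rank 6.
Rank 1 → value 69.

69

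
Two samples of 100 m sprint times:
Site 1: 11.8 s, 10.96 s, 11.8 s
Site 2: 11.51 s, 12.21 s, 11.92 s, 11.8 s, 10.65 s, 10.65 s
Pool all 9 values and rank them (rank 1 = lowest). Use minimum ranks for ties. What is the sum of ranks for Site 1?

Sorted (ascending): 10.65, 10.65, 10.96, 11.51, 11.8, 11.8, 11.8, 11.92, 12.21
The 2 values of 10.65 occupy positions 1–2 → each gets rank 1.
The 3 values of 11.8 occupy positions 5–7 → each gets rank 5.
Site 1 values → pooled ranks: 11.8→5, 10.96→3, 11.8→5
Rank sum = 5 + 3 + 5 = 13

13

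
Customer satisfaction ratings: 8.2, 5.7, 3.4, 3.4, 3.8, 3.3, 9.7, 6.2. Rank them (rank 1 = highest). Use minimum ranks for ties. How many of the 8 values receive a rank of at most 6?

Sorted (descending): 9.7, 8.2, 6.2, 5.7, 3.8, 3.4, 3.4, 3.3
The 2 values of 3.4 occupy positions 6–7 → each gets rank 6.
Ranks ≤ 6: {1, 2, 3, 4, 5, 6, 6} → 7 values.

7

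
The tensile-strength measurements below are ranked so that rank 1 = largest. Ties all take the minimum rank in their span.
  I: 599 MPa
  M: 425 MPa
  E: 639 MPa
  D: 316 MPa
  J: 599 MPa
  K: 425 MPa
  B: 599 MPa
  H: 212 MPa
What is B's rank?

Sorted (descending): 639, 599, 599, 599, 425, 425, 316, 212
The 3 values of 599 occupy positions 2–4 → each gets rank 2.
The 2 values of 425 occupy positions 5–6 → each gets rank 5.
B has value 599 MPa → rank 2.

2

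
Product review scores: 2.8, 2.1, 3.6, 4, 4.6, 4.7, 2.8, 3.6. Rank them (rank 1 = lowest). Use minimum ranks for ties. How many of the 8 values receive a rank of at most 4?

Sorted (ascending): 2.1, 2.8, 2.8, 3.6, 3.6, 4, 4.6, 4.7
The 2 values of 2.8 occupy positions 2–3 → each gets rank 2.
The 2 values of 3.6 occupy positions 4–5 → each gets rank 4.
Ranks ≤ 4: {1, 2, 2, 4, 4} → 5 values.

5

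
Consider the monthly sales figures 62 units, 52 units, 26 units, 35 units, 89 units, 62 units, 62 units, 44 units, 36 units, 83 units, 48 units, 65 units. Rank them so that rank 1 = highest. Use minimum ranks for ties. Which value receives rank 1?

89

Sorted (descending): 89, 83, 65, 62, 62, 62, 52, 48, 44, 36, 35, 26
The 3 values of 62 occupy positions 4–6 → each gets rank 4.
Rank 1 → value 89.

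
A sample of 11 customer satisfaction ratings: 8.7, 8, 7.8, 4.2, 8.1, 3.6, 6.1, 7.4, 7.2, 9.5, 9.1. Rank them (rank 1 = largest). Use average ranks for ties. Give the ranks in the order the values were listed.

Sorted (descending): 9.5, 9.1, 8.7, 8.1, 8, 7.8, 7.4, 7.2, 6.1, 4.2, 3.6
No ties — each value takes its position as its rank.

3, 5, 6, 10, 4, 11, 9, 7, 8, 1, 2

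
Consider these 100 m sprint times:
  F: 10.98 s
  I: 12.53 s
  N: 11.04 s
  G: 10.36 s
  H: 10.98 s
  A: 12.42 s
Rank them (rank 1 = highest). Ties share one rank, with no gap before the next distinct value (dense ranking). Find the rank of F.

Sorted (descending): 12.53, 12.42, 11.04, 10.98, 10.98, 10.36
The 2 values of 10.98 share dense rank 4.
Remaining distinct values take the next consecutive integers.
F has value 10.98 s → rank 4.

4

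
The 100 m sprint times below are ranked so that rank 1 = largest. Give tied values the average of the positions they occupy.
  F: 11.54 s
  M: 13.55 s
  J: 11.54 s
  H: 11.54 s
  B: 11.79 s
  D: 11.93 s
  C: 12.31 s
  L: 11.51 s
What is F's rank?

6

Sorted (descending): 13.55, 12.31, 11.93, 11.79, 11.54, 11.54, 11.54, 11.51
The 3 values of 11.54 occupy positions 5–7 → average rank 6.
F has value 11.54 s → rank 6.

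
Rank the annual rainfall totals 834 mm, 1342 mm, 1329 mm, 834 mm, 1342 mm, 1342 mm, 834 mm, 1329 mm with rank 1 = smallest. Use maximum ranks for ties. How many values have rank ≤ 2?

Sorted (ascending): 834, 834, 834, 1329, 1329, 1342, 1342, 1342
The 3 values of 834 occupy positions 1–3 → each gets rank 3.
The 2 values of 1329 occupy positions 4–5 → each gets rank 5.
The 3 values of 1342 occupy positions 6–8 → each gets rank 8.
Ranks ≤ 2: {} → 0 values.

0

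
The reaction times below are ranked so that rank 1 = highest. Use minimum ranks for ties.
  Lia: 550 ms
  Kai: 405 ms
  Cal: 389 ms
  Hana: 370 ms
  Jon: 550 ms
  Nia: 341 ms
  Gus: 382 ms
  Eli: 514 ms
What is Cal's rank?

5

Sorted (descending): 550, 550, 514, 405, 389, 382, 370, 341
The 2 values of 550 occupy positions 1–2 → each gets rank 1.
Cal has value 389 ms → rank 5.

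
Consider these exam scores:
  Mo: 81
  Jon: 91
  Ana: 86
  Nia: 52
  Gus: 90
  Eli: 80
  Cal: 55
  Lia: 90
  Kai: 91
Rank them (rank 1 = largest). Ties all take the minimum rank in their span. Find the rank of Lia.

Sorted (descending): 91, 91, 90, 90, 86, 81, 80, 55, 52
The 2 values of 91 occupy positions 1–2 → each gets rank 1.
The 2 values of 90 occupy positions 3–4 → each gets rank 3.
Lia has value 90 → rank 3.

3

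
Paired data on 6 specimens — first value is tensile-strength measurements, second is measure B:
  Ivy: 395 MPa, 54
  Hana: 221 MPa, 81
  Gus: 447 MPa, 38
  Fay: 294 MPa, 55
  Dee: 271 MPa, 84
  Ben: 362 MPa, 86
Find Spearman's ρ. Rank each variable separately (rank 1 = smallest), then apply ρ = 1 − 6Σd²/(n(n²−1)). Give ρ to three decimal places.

Ranks of variable 1: 5, 1, 6, 3, 2, 4
Ranks of variable 2: 2, 4, 1, 3, 5, 6
d = r₁ − r₂: 3, -3, 5, 0, -3, -2
d²: 9, 9, 25, 0, 9, 4; Σd² = 56
ρ = 1 − 6·56/(6·35) = 1 − 336/210 = -0.600

-0.600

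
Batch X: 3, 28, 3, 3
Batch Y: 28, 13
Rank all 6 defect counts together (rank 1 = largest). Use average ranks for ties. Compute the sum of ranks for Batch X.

16.5

Sorted (descending): 28, 28, 13, 3, 3, 3
The 2 values of 28 occupy positions 1–2 → average rank (1+2)/2 = 1.5.
The 3 values of 3 occupy positions 4–6 → average rank 5.
Batch X values → pooled ranks: 3→5, 28→1.5, 3→5, 3→5
Rank sum = 5 + 1.5 + 5 + 5 = 16.5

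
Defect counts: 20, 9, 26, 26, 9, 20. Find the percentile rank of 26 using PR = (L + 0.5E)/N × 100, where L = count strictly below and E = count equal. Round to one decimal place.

N = 6.
Strictly below 26: 4. Equal to 26: 2.
PR = (4 + 0.5·2)/6 × 100 = 83.3

83.3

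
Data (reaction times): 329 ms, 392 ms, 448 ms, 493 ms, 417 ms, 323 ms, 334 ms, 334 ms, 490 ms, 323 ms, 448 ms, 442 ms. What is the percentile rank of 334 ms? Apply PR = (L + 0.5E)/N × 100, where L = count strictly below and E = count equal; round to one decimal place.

N = 12.
Strictly below 334: 3. Equal to 334: 2.
PR = (3 + 0.5·2)/12 × 100 = 33.3

33.3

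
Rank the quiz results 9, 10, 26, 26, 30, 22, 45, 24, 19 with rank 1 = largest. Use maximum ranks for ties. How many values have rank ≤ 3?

Sorted (descending): 45, 30, 26, 26, 24, 22, 19, 10, 9
The 2 values of 26 occupy positions 3–4 → each gets rank 4.
Ranks ≤ 3: {1, 2} → 2 values.

2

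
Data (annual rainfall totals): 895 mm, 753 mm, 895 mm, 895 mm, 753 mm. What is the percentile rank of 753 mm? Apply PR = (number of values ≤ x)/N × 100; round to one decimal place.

N = 5.
Strictly below 753: 0. Equal to 753: 2.
PR = 2/5 × 100 = 40.0

40.0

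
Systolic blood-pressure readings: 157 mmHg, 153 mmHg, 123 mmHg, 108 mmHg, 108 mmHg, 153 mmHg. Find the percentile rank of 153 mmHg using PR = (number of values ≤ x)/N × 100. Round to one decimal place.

83.3

N = 6.
Strictly below 153: 3. Equal to 153: 2.
PR = 5/6 × 100 = 83.3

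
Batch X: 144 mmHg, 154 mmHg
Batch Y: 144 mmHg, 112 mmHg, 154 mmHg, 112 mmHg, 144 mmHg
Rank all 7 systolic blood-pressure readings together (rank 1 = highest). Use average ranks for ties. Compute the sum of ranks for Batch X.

Sorted (descending): 154, 154, 144, 144, 144, 112, 112
The 2 values of 154 occupy positions 1–2 → average rank (1+2)/2 = 1.5.
The 3 values of 144 occupy positions 3–5 → average rank 4.
The 2 values of 112 occupy positions 6–7 → average rank (6+7)/2 = 6.5.
Batch X values → pooled ranks: 144→4, 154→1.5
Rank sum = 4 + 1.5 = 5.5

5.5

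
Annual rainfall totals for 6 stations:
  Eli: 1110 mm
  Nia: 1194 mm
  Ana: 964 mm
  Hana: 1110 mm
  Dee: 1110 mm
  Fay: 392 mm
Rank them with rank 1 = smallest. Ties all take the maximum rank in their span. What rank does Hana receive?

5

Sorted (ascending): 392, 964, 1110, 1110, 1110, 1194
The 3 values of 1110 occupy positions 3–5 → each gets rank 5.
Hana has value 1110 mm → rank 5.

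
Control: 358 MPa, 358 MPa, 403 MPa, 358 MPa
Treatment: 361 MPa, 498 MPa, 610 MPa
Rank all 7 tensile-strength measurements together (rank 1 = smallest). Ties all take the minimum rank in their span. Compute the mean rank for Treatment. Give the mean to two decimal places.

5.67

Sorted (ascending): 358, 358, 358, 361, 403, 498, 610
The 3 values of 358 occupy positions 1–3 → each gets rank 1.
Treatment values → pooled ranks: 361→4, 498→6, 610→7
Mean rank = (4 + 6 + 7) / 3 = 5.67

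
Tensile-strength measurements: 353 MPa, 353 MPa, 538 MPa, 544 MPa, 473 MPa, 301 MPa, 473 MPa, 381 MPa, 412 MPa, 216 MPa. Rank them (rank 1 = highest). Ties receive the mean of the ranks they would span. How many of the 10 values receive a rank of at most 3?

Sorted (descending): 544, 538, 473, 473, 412, 381, 353, 353, 301, 216
The 2 values of 473 occupy positions 3–4 → average rank (3+4)/2 = 3.5.
The 2 values of 353 occupy positions 7–8 → average rank (7+8)/2 = 7.5.
Ranks ≤ 3: {1, 2} → 2 values.

2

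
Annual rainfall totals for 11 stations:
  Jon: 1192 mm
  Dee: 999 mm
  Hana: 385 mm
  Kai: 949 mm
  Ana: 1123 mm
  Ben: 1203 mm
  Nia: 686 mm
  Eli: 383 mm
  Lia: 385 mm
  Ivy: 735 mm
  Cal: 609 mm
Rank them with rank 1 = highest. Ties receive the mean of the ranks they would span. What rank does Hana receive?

Sorted (descending): 1203, 1192, 1123, 999, 949, 735, 686, 609, 385, 385, 383
The 2 values of 385 occupy positions 9–10 → average rank (9+10)/2 = 9.5.
Hana has value 385 mm → rank 9.5.

9.5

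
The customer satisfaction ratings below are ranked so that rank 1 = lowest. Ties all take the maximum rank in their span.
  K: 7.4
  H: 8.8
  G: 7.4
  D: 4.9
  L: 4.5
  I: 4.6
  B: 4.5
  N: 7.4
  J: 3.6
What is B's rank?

3

Sorted (ascending): 3.6, 4.5, 4.5, 4.6, 4.9, 7.4, 7.4, 7.4, 8.8
The 2 values of 4.5 occupy positions 2–3 → each gets rank 3.
The 3 values of 7.4 occupy positions 6–8 → each gets rank 8.
B has value 4.5 → rank 3.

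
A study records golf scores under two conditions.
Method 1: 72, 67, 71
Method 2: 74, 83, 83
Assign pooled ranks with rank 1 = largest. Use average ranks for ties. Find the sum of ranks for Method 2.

6

Sorted (descending): 83, 83, 74, 72, 71, 67
The 2 values of 83 occupy positions 1–2 → average rank (1+2)/2 = 1.5.
Method 2 values → pooled ranks: 74→3, 83→1.5, 83→1.5
Rank sum = 3 + 1.5 + 1.5 = 6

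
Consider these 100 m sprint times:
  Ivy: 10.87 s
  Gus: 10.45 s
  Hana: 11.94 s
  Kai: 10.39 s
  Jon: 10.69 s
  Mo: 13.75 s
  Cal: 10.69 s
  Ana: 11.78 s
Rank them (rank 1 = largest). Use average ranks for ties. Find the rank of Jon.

5.5

Sorted (descending): 13.75, 11.94, 11.78, 10.87, 10.69, 10.69, 10.45, 10.39
The 2 values of 10.69 occupy positions 5–6 → average rank (5+6)/2 = 5.5.
Jon has value 10.69 s → rank 5.5.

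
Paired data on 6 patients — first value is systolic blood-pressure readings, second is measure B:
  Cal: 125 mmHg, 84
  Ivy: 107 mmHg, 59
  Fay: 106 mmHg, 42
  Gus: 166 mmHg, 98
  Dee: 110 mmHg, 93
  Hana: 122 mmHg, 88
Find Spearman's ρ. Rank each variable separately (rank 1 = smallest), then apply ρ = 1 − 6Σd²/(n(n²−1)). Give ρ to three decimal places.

0.771

Ranks of variable 1: 5, 2, 1, 6, 3, 4
Ranks of variable 2: 3, 2, 1, 6, 5, 4
d = r₁ − r₂: 2, 0, 0, 0, -2, 0
d²: 4, 0, 0, 0, 4, 0; Σd² = 8
ρ = 1 − 6·8/(6·35) = 1 − 48/210 = 0.771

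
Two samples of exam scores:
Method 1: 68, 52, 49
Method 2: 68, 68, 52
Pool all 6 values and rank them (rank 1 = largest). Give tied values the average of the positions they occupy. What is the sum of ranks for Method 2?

Sorted (descending): 68, 68, 68, 52, 52, 49
The 3 values of 68 occupy positions 1–3 → average rank 2.
The 2 values of 52 occupy positions 4–5 → average rank (4+5)/2 = 4.5.
Method 2 values → pooled ranks: 68→2, 68→2, 52→4.5
Rank sum = 2 + 2 + 4.5 = 8.5

8.5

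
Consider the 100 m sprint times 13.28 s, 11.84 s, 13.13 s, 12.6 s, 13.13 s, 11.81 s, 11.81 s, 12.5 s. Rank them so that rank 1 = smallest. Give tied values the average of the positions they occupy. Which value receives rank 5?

Sorted (ascending): 11.81, 11.81, 11.84, 12.5, 12.6, 13.13, 13.13, 13.28
The 2 values of 11.81 occupy positions 1–2 → average rank (1+2)/2 = 1.5.
The 2 values of 13.13 occupy positions 6–7 → average rank (6+7)/2 = 6.5.
Rank 5 → value 12.6.

12.6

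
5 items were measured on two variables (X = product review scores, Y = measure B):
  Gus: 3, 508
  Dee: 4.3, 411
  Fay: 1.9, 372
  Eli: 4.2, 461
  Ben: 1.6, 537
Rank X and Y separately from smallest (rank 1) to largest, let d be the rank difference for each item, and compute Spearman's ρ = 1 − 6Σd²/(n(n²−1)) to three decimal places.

-0.400

Ranks of variable 1: 3, 5, 2, 4, 1
Ranks of variable 2: 4, 2, 1, 3, 5
d = r₁ − r₂: -1, 3, 1, 1, -4
d²: 1, 9, 1, 1, 16; Σd² = 28
ρ = 1 − 6·28/(5·24) = 1 − 168/120 = -0.400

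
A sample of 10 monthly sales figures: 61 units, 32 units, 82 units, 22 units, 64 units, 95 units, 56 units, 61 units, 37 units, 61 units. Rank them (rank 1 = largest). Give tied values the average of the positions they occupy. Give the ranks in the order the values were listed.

Sorted (descending): 95, 82, 64, 61, 61, 61, 56, 37, 32, 22
The 3 values of 61 occupy positions 4–6 → average rank 5.

5, 9, 2, 10, 3, 1, 7, 5, 8, 5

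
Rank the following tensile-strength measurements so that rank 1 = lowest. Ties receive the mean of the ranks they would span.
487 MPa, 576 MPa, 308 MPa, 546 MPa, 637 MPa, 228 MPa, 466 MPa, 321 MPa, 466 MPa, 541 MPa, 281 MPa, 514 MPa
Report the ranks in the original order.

Sorted (ascending): 228, 281, 308, 321, 466, 466, 487, 514, 541, 546, 576, 637
The 2 values of 466 occupy positions 5–6 → average rank (5+6)/2 = 5.5.

7, 11, 3, 10, 12, 1, 5.5, 4, 5.5, 9, 2, 8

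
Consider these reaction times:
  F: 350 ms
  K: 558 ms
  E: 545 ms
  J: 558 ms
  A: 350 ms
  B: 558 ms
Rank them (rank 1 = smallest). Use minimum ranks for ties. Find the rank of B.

Sorted (ascending): 350, 350, 545, 558, 558, 558
The 2 values of 350 occupy positions 1–2 → each gets rank 1.
The 3 values of 558 occupy positions 4–6 → each gets rank 4.
B has value 558 ms → rank 4.

4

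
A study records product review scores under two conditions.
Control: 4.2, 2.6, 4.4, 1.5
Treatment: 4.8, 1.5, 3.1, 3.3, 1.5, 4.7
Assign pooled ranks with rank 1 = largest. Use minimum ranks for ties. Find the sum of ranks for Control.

Sorted (descending): 4.8, 4.7, 4.4, 4.2, 3.3, 3.1, 2.6, 1.5, 1.5, 1.5
The 3 values of 1.5 occupy positions 8–10 → each gets rank 8.
Control values → pooled ranks: 4.2→4, 2.6→7, 4.4→3, 1.5→8
Rank sum = 4 + 7 + 3 + 8 = 22

22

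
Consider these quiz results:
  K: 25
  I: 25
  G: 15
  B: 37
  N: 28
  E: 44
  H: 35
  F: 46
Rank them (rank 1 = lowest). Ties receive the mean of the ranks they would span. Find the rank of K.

2.5

Sorted (ascending): 15, 25, 25, 28, 35, 37, 44, 46
The 2 values of 25 occupy positions 2–3 → average rank (2+3)/2 = 2.5.
K has value 25 → rank 2.5.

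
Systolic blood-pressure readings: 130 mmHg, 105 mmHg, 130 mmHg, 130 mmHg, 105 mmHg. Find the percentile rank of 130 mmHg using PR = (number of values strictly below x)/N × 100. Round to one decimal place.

N = 5.
Strictly below 130: 2. Equal to 130: 3.
PR = 2/5 × 100 = 40.0

40.0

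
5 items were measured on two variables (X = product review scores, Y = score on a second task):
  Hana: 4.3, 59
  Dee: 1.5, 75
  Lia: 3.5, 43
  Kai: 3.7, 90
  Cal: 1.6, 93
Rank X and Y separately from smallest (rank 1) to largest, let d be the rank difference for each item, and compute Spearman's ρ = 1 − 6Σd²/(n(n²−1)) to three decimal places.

Ranks of variable 1: 5, 1, 3, 4, 2
Ranks of variable 2: 2, 3, 1, 4, 5
d = r₁ − r₂: 3, -2, 2, 0, -3
d²: 9, 4, 4, 0, 9; Σd² = 26
ρ = 1 − 6·26/(5·24) = 1 − 156/120 = -0.300

-0.300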